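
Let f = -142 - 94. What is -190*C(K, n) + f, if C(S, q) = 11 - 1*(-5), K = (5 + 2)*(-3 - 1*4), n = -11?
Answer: -3276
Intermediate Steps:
K = -49 (K = 7*(-3 - 4) = 7*(-7) = -49)
C(S, q) = 16 (C(S, q) = 11 + 5 = 16)
f = -236
-190*C(K, n) + f = -190*16 - 236 = -3040 - 236 = -3276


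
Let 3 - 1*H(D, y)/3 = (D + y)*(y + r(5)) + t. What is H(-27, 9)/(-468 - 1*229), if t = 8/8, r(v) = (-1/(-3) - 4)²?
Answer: -1218/697 ≈ -1.7475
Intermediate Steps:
r(v) = 121/9 (r(v) = (-1*(-⅓) - 4)² = (⅓ - 4)² = (-11/3)² = 121/9)
t = 1 (t = 8*(⅛) = 1)
H(D, y) = 6 - 3*(121/9 + y)*(D + y) (H(D, y) = 9 - 3*((D + y)*(y + 121/9) + 1) = 9 - 3*((D + y)*(121/9 + y) + 1) = 9 - 3*((121/9 + y)*(D + y) + 1) = 9 - 3*(1 + (121/9 + y)*(D + y)) = 9 + (-3 - 3*(121/9 + y)*(D + y)) = 6 - 3*(121/9 + y)*(D + y))
H(-27, 9)/(-468 - 1*229) = (6 - 3*9² - 121/3*(-27) - 121/3*9 - 3*(-27)*9)/(-468 - 1*229) = (6 - 3*81 + 1089 - 363 + 729)/(-468 - 229) = (6 - 243 + 1089 - 363 + 729)/(-697) = 1218*(-1/697) = -1218/697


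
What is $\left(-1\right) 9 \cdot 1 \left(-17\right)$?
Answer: $153$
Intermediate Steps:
$\left(-1\right) 9 \cdot 1 \left(-17\right) = \left(-9\right) 1 \left(-17\right) = \left(-9\right) \left(-17\right) = 153$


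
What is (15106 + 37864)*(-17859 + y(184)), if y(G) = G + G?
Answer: -926498270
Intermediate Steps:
y(G) = 2*G
(15106 + 37864)*(-17859 + y(184)) = (15106 + 37864)*(-17859 + 2*184) = 52970*(-17859 + 368) = 52970*(-17491) = -926498270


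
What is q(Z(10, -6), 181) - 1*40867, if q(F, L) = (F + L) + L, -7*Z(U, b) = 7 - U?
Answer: -283532/7 ≈ -40505.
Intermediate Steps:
Z(U, b) = -1 + U/7 (Z(U, b) = -(7 - U)/7 = -1 + U/7)
q(F, L) = F + 2*L
q(Z(10, -6), 181) - 1*40867 = ((-1 + (⅐)*10) + 2*181) - 1*40867 = ((-1 + 10/7) + 362) - 40867 = (3/7 + 362) - 40867 = 2537/7 - 40867 = -283532/7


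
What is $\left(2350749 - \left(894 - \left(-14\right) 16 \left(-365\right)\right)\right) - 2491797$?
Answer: $-60182$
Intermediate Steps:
$\left(2350749 - \left(894 - \left(-14\right) 16 \left(-365\right)\right)\right) - 2491797 = \left(2350749 - -80866\right) - 2491797 = \left(2350749 + \left(81760 - 894\right)\right) - 2491797 = \left(2350749 + 80866\right) - 2491797 = 2431615 - 2491797 = -60182$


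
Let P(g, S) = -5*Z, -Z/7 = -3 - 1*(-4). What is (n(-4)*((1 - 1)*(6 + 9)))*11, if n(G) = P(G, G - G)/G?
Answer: 0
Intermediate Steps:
Z = -7 (Z = -7*(-3 - 1*(-4)) = -7*(-3 + 4) = -7*1 = -7)
P(g, S) = 35 (P(g, S) = -5*(-7) = 35)
n(G) = 35/G
(n(-4)*((1 - 1)*(6 + 9)))*11 = ((35/(-4))*((1 - 1)*(6 + 9)))*11 = ((35*(-1/4))*(0*15))*11 = -35/4*0*11 = 0*11 = 0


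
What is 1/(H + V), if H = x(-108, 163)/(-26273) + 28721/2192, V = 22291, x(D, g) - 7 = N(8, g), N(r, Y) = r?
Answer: 57590416/1284502517009 ≈ 4.4835e-5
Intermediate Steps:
x(D, g) = 15 (x(D, g) = 7 + 8 = 15)
H = 754553953/57590416 (H = 15/(-26273) + 28721/2192 = 15*(-1/26273) + 28721*(1/2192) = -15/26273 + 28721/2192 = 754553953/57590416 ≈ 13.102)
1/(H + V) = 1/(754553953/57590416 + 22291) = 1/(1284502517009/57590416) = 57590416/1284502517009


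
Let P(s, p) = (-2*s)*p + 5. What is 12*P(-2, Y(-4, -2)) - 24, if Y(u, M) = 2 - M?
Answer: 228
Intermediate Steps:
P(s, p) = 5 - 2*p*s (P(s, p) = -2*p*s + 5 = 5 - 2*p*s)
12*P(-2, Y(-4, -2)) - 24 = 12*(5 - 2*(2 - 1*(-2))*(-2)) - 24 = 12*(5 - 2*(2 + 2)*(-2)) - 24 = 12*(5 - 2*4*(-2)) - 24 = 12*(5 + 16) - 24 = 12*21 - 24 = 252 - 24 = 228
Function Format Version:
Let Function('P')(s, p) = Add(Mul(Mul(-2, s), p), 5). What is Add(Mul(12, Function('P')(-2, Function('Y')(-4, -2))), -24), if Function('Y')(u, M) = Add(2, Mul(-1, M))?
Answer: 228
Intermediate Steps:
Function('P')(s, p) = Add(5, Mul(-2, p, s)) (Function('P')(s, p) = Add(Mul(-2, p, s), 5) = Add(5, Mul(-2, p, s)))
Add(Mul(12, Function('P')(-2, Function('Y')(-4, -2))), -24) = Add(Mul(12, Add(5, Mul(-2, Add(2, Mul(-1, -2)), -2))), -24) = Add(Mul(12, Add(5, Mul(-2, Add(2, 2), -2))), -24) = Add(Mul(12, Add(5, Mul(-2, 4, -2))), -24) = Add(Mul(12, Add(5, 16)), -24) = Add(Mul(12, 21), -24) = Add(252, -24) = 228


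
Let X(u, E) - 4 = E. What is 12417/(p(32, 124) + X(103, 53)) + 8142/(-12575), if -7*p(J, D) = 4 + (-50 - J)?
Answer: 363040897/1999425 ≈ 181.57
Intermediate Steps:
X(u, E) = 4 + E
p(J, D) = 46/7 + J/7 (p(J, D) = -(4 + (-50 - J))/7 = -(-46 - J)/7 = 46/7 + J/7)
12417/(p(32, 124) + X(103, 53)) + 8142/(-12575) = 12417/((46/7 + (1/7)*32) + (4 + 53)) + 8142/(-12575) = 12417/((46/7 + 32/7) + 57) + 8142*(-1/12575) = 12417/(78/7 + 57) - 8142/12575 = 12417/(477/7) - 8142/12575 = 12417*(7/477) - 8142/12575 = 28973/159 - 8142/12575 = 363040897/1999425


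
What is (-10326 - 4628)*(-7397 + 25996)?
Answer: -278129446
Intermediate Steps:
(-10326 - 4628)*(-7397 + 25996) = -14954*18599 = -278129446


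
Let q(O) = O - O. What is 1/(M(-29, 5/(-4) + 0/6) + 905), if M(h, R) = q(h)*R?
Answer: 1/905 ≈ 0.0011050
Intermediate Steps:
q(O) = 0
M(h, R) = 0 (M(h, R) = 0*R = 0)
1/(M(-29, 5/(-4) + 0/6) + 905) = 1/(0 + 905) = 1/905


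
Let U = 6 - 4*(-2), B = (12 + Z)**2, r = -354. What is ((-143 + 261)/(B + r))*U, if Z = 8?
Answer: 826/23 ≈ 35.913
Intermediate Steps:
B = 400 (B = (12 + 8)**2 = 20**2 = 400)
U = 14 (U = 6 + 8 = 14)
((-143 + 261)/(B + r))*U = ((-143 + 261)/(400 - 354))*14 = (118/46)*14 = (118*(1/46))*14 = (59/23)*14 = 826/23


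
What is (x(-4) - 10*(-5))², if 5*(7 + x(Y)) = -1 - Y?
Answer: 47524/25 ≈ 1901.0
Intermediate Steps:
x(Y) = -36/5 - Y/5 (x(Y) = -7 + (-1 - Y)/5 = -7 + (-⅕ - Y/5) = -36/5 - Y/5)
(x(-4) - 10*(-5))² = ((-36/5 - ⅕*(-4)) - 10*(-5))² = ((-36/5 + ⅘) + 50)² = (-32/5 + 50)² = (218/5)² = 47524/25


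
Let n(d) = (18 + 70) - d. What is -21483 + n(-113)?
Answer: -21282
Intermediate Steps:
n(d) = 88 - d
-21483 + n(-113) = -21483 + (88 - 1*(-113)) = -21483 + (88 + 113) = -21483 + 201 = -21282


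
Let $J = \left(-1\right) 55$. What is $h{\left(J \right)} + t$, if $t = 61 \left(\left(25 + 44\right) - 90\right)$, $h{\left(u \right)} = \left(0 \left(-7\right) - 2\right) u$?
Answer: $-1171$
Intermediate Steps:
$J = -55$
$h{\left(u \right)} = - 2 u$ ($h{\left(u \right)} = \left(0 - 2\right) u = - 2 u$)
$t = -1281$ ($t = 61 \left(69 - 90\right) = 61 \left(-21\right) = -1281$)
$h{\left(J \right)} + t = \left(-2\right) \left(-55\right) - 1281 = 110 - 1281 = -1171$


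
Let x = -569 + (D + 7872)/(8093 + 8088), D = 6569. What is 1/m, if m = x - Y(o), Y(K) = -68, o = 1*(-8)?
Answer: -16181/8092240 ≈ -0.0019996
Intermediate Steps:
o = -8
x = -9192548/16181 (x = -569 + (6569 + 7872)/(8093 + 8088) = -569 + 14441/16181 = -9192548/16181 ≈ -568.11)
m = -8092240/16181 (m = -9192548/16181 - 1*(-68) = -9192548/16181 + 68 = -8092240/16181 ≈ -500.11)
1/m = 1/(-8092240/16181) = -16181/8092240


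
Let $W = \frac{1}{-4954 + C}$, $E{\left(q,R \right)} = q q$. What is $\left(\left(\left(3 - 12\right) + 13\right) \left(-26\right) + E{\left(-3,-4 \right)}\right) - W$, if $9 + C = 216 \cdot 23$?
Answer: $- \frac{476}{5} \approx -95.2$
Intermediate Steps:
$E{\left(q,R \right)} = q^{2}$
$C = 4959$ ($C = -9 + 216 \cdot 23 = -9 + 4968 = 4959$)
$W = \frac{1}{5}$ ($W = \frac{1}{-4954 + 4959} = \frac{1}{5} \approx 0.2$)
$\left(\left(\left(3 - 12\right) + 13\right) \left(-26\right) + E{\left(-3,-4 \right)}\right) - W = \left(\left(\left(3 - 12\right) + 13\right) \left(-26\right) + \left(-3\right)^{2}\right) - \frac{1}{5} = \left(\left(-9 + 13\right) \left(-26\right) + 9\right) - \frac{1}{5} = \left(4 \left(-26\right) + 9\right) - \frac{1}{5} = \left(-104 + 9\right) - \frac{1}{5} = -95 - \frac{1}{5} = - \frac{476}{5}$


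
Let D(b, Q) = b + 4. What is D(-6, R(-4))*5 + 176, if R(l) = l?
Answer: 166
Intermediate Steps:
D(b, Q) = 4 + b
D(-6, R(-4))*5 + 176 = (4 - 6)*5 + 176 = -2*5 + 176 = -10 + 176 = 166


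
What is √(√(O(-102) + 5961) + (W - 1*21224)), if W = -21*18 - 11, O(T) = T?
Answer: √(-21613 + 3*√651) ≈ 146.75*I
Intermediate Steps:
W = -389 (W = -378 - 11 = -389)
√(√(O(-102) + 5961) + (W - 1*21224)) = √(√(-102 + 5961) + (-389 - 1*21224)) = √(√5859 + (-389 - 21224)) = √(3*√651 - 21613) = √(-21613 + 3*√651)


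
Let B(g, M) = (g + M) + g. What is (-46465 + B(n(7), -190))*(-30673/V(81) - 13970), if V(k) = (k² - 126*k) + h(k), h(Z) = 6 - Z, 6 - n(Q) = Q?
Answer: 2423258528639/3720 ≈ 6.5141e+8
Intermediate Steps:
n(Q) = 6 - Q
V(k) = 6 + k² - 127*k (V(k) = (k² - 126*k) + (6 - k) = 6 + k² - 127*k)
B(g, M) = M + 2*g (B(g, M) = (M + g) + g = M + 2*g)
(-46465 + B(n(7), -190))*(-30673/V(81) - 13970) = (-46465 + (-190 + 2*(6 - 1*7)))*(-30673/(6 + 81² - 127*81) - 13970) = (-46465 + (-190 + 2*(6 - 7)))*(-30673/(6 + 6561 - 10287) - 13970) = (-46465 + (-190 + 2*(-1)))*(-30673/(-3720) - 13970) = (-46465 + (-190 - 2))*(-30673*(-1/3720) - 13970) = (-46465 - 192)*(30673/3720 - 13970) = -46657*(-51937727/3720) = 2423258528639/3720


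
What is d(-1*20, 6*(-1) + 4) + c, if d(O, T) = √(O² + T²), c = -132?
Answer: -132 + 2*√101 ≈ -111.90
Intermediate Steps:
d(-1*20, 6*(-1) + 4) + c = √((-1*20)² + (6*(-1) + 4)²) - 132 = √((-20)² + (-6 + 4)²) - 132 = √(400 + (-2)²) - 132 = √(400 + 4) - 132 = √404 - 132 = 2*√101 - 132 = -132 + 2*√101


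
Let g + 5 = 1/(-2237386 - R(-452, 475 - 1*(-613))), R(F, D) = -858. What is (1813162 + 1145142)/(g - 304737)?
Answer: -6616329728512/681564015777 ≈ -9.7076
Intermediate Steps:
g = -11182641/2236528 (g = -5 + 1/(-2237386 - 1*(-858)) = -5 + 1/(-2237386 + 858) = -5 + 1/(-2236528) = -5 - 1/2236528 = -11182641/2236528 ≈ -5.0000)
(1813162 + 1145142)/(g - 304737) = (1813162 + 1145142)/(-11182641/2236528 - 304737) = 2958304/(-681564015777/2236528) = 2958304*(-2236528/681564015777) = -6616329728512/681564015777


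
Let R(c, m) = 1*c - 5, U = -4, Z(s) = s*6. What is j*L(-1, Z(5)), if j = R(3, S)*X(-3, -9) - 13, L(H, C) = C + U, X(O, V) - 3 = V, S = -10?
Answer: -26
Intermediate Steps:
Z(s) = 6*s
X(O, V) = 3 + V
R(c, m) = -5 + c (R(c, m) = c - 5 = -5 + c)
L(H, C) = -4 + C (L(H, C) = C - 4 = -4 + C)
j = -1 (j = (-5 + 3)*(3 - 9) - 13 = -2*(-6) - 13 = 12 - 13 = -1)
j*L(-1, Z(5)) = -(-4 + 6*5) = -(-4 + 30) = -1*26 = -26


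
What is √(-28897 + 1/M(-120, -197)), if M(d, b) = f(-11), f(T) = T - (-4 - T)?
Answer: I*√1040294/6 ≈ 169.99*I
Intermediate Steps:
f(T) = 4 + 2*T (f(T) = T + (4 + T) = 4 + 2*T)
M(d, b) = -18 (M(d, b) = 4 + 2*(-11) = 4 - 22 = -18)
√(-28897 + 1/M(-120, -197)) = √(-28897 + 1/(-18)) = √(-28897 - 1/18) = √(-520147/18) = I*√1040294/6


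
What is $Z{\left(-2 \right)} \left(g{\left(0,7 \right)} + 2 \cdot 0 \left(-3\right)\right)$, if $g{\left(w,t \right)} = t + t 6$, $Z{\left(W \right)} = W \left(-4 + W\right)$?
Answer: $588$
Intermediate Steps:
$g{\left(w,t \right)} = 7 t$ ($g{\left(w,t \right)} = t + 6 t = 7 t$)
$Z{\left(-2 \right)} \left(g{\left(0,7 \right)} + 2 \cdot 0 \left(-3\right)\right) = - 2 \left(-4 - 2\right) \left(7 \cdot 7 + 2 \cdot 0 \left(-3\right)\right) = \left(-2\right) \left(-6\right) \left(49 + 0 \left(-3\right)\right) = 12 \left(49 + 0\right) = 12 \cdot 49 = 588$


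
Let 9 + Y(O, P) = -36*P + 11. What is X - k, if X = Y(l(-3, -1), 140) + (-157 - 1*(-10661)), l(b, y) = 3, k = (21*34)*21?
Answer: -9528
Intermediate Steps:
k = 14994 (k = 714*21 = 14994)
Y(O, P) = 2 - 36*P (Y(O, P) = -9 + (-36*P + 11) = -9 + (11 - 36*P) = 2 - 36*P)
X = 5466 (X = (2 - 36*140) + (-157 - 1*(-10661)) = (2 - 5040) + (-157 + 10661) = -5038 + 10504 = 5466)
X - k = 5466 - 1*14994 = 5466 - 14994 = -9528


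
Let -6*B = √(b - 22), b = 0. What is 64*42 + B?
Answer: 2688 - I*√22/6 ≈ 2688.0 - 0.78174*I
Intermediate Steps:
B = -I*√22/6 (B = -√(0 - 22)/6 = -I*√22/6 ≈ -0.78174*I)
64*42 + B = 64*42 - I*√22/6 = 2688 - I*√22/6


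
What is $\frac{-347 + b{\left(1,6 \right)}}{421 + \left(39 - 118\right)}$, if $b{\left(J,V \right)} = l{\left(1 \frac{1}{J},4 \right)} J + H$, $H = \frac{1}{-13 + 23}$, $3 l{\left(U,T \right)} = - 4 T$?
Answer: $- \frac{10567}{10260} \approx -1.0299$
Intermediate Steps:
$l{\left(U,T \right)} = - \frac{4 T}{3}$ ($l{\left(U,T \right)} = \frac{\left(-4\right) T}{3} = - \frac{4 T}{3}$)
$H = \frac{1}{10} \approx 0.1$
$b{\left(J,V \right)} = \frac{1}{10} - \frac{16 J}{3}$ ($b{\left(J,V \right)} = \left(- \frac{4}{3}\right) 4 J + \frac{1}{10} = - \frac{16 J}{3} + \frac{1}{10} = \frac{1}{10} - \frac{16 J}{3}$)
$\frac{-347 + b{\left(1,6 \right)}}{421 + \left(39 - 118\right)} = \frac{-347 + \left(\frac{1}{10} - \frac{16}{3}\right)}{421 + \left(39 - 118\right)} = \frac{-347 + \left(\frac{1}{10} - \frac{16}{3}\right)}{421 - 79} = \frac{-347 - \frac{157}{30}}{342} = \left(- \frac{10567}{30}\right) \frac{1}{342} = - \frac{10567}{10260}$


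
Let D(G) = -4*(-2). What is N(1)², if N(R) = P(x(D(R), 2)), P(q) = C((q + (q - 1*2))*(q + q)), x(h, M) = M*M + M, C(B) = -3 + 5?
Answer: 4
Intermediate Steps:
D(G) = 8
C(B) = 2
x(h, M) = M + M² (x(h, M) = M² + M = M + M²)
P(q) = 2
N(R) = 2
N(1)² = 2² = 4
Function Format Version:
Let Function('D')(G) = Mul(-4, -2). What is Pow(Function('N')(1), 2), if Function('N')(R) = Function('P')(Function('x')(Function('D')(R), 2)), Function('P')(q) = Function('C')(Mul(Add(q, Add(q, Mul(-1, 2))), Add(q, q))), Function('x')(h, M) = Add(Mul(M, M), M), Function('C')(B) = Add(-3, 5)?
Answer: 4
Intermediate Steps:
Function('D')(G) = 8
Function('C')(B) = 2
Function('x')(h, M) = Add(M, Pow(M, 2)) (Function('x')(h, M) = Add(Pow(M, 2), M) = Add(M, Pow(M, 2)))
Function('P')(q) = 2
Function('N')(R) = 2
Pow(Function('N')(1), 2) = Pow(2, 2) = 4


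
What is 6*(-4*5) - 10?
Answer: -130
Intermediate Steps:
6*(-4*5) - 10 = 6*(-20) - 10 = -120 - 10 = -130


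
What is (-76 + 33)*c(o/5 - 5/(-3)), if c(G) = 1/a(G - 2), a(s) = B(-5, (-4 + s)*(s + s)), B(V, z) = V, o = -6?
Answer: 43/5 ≈ 8.6000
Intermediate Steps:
a(s) = -5
c(G) = -⅕ (c(G) = 1/(-5) = -⅕)
(-76 + 33)*c(o/5 - 5/(-3)) = (-76 + 33)*(-⅕) = -43*(-⅕) = 43/5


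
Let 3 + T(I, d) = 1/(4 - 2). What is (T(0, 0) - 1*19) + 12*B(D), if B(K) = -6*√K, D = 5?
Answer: -43/2 - 72*√5 ≈ -182.50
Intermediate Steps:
T(I, d) = -5/2 (T(I, d) = -3 + 1/(4 - 2) = -3 + 1/2 = -3 + ½ = -5/2)
(T(0, 0) - 1*19) + 12*B(D) = (-5/2 - 1*19) + 12*(-6*√5) = (-5/2 - 19) - 72*√5 = -43/2 - 72*√5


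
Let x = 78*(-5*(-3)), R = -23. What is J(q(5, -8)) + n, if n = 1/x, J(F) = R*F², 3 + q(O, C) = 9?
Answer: -968759/1170 ≈ -828.00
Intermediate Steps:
q(O, C) = 6 (q(O, C) = -3 + 9 = 6)
x = 1170 (x = 78*15 = 1170)
J(F) = -23*F²
n = 1/1170 ≈ 0.00085470
J(q(5, -8)) + n = -23*6² + 1/1170 = -23*36 + 1/1170 = -828 + 1/1170 = -968759/1170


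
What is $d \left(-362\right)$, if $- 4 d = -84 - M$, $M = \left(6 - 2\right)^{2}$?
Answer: $-9050$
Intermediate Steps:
$M = 16$ ($M = 4^{2} = 16$)
$d = 25$ ($d = - \frac{-84 - 16}{4} = \left(- \frac{1}{4}\right) \left(-100\right) = 25$)
$d \left(-362\right) = 25 \left(-362\right) = -9050$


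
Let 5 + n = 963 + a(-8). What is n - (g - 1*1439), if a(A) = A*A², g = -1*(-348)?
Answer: 1537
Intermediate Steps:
g = 348
a(A) = A³
n = 446 (n = -5 + (963 + (-8)³) = -5 + (963 - 512) = -5 + 451 = 446)
n - (g - 1*1439) = 446 - (348 - 1*1439) = 446 - (348 - 1439) = 446 - 1*(-1091) = 446 + 1091 = 1537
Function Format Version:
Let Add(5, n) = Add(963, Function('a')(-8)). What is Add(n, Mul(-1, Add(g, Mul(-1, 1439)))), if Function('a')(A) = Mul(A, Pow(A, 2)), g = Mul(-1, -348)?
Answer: 1537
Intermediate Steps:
g = 348
Function('a')(A) = Pow(A, 3)
n = 446 (n = Add(-5, Add(963, Pow(-8, 3))) = Add(-5, Add(963, -512)) = Add(-5, 451) = 446)
Add(n, Mul(-1, Add(g, Mul(-1, 1439)))) = Add(446, Mul(-1, Add(348, Mul(-1, 1439)))) = Add(446, Mul(-1, Add(348, -1439))) = Add(446, Mul(-1, -1091)) = Add(446, 1091) = 1537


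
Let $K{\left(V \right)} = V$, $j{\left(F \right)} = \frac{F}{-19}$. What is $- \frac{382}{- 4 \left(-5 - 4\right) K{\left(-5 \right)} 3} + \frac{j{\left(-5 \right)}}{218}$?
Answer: $\frac{198118}{279585} \approx 0.70861$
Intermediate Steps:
$j{\left(F \right)} = - \frac{F}{19}$ ($j{\left(F \right)} = F \left(- \frac{1}{19}\right) = - \frac{F}{19}$)
$- \frac{382}{- 4 \left(-5 - 4\right) K{\left(-5 \right)} 3} + \frac{j{\left(-5 \right)}}{218} = - \frac{382}{- 4 \left(-5 - 4\right) \left(-5\right) 3} + \frac{\left(- \frac{1}{19}\right) \left(-5\right)}{218} = - \frac{382}{\left(-4\right) \left(-9\right) \left(-5\right) 3} + \frac{5}{19} \cdot \frac{1}{218} = - \frac{382}{36 \left(-5\right) 3} + \frac{5}{4142} = - \frac{382}{\left(-180\right) 3} + \frac{5}{4142} = - \frac{382}{-540} + \frac{5}{4142} = \left(-382\right) \left(- \frac{1}{540}\right) + \frac{5}{4142} = \frac{191}{270} + \frac{5}{4142} = \frac{198118}{279585}$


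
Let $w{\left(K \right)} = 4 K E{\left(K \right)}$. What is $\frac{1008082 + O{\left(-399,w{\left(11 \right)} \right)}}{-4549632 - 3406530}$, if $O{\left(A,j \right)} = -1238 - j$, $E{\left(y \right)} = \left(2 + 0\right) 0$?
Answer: $- \frac{503422}{3978081} \approx -0.12655$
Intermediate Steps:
$E{\left(y \right)} = 0$ ($E{\left(y \right)} = 2 \cdot 0 = 0$)
$w{\left(K \right)} = 0$ ($w{\left(K \right)} = 4 K 0 = 0$)
$\frac{1008082 + O{\left(-399,w{\left(11 \right)} \right)}}{-4549632 - 3406530} = \frac{1008082 - 1238}{-4549632 - 3406530} = \frac{1008082 + \left(-1238 + 0\right)}{-7956162} = \left(1008082 - 1238\right) \left(- \frac{1}{7956162}\right) = 1006844 \left(- \frac{1}{7956162}\right) = - \frac{503422}{3978081}$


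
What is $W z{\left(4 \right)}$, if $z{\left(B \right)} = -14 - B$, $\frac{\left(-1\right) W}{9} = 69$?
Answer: $11178$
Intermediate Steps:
$W = -621$ ($W = \left(-9\right) 69 = -621$)
$W z{\left(4 \right)} = - 621 \left(-14 - 4\right) = \left(-621\right) \left(-18\right) = 11178$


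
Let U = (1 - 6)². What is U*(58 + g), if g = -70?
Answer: -300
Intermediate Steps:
U = 25 (U = (-5)² = 25)
U*(58 + g) = 25*(58 - 70) = 25*(-12) = -300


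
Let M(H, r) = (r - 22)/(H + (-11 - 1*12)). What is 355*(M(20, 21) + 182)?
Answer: 194185/3 ≈ 64728.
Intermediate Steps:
M(H, r) = (-22 + r)/(-23 + H) (M(H, r) = (-22 + r)/(H + (-11 - 12)) = (-22 + r)/(H - 23) = (-22 + r)/(-23 + H))
355*(M(20, 21) + 182) = 355*((-22 + 21)/(-23 + 20) + 182) = 355*(-1/(-3) + 182) = 355*(-1/3*(-1) + 182) = 355*(1/3 + 182) = 355*(547/3) = 194185/3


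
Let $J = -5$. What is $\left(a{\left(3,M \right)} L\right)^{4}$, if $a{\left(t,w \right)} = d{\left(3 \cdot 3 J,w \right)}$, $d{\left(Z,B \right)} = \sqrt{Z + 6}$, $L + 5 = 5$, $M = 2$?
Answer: $0$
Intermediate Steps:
$L = 0$ ($L = -5 + 5 = 0$)
$d{\left(Z,B \right)} = \sqrt{6 + Z}$
$a{\left(t,w \right)} = i \sqrt{39}$ ($a{\left(t,w \right)} = \sqrt{6 + 3 \cdot 3 \left(-5\right)} = \sqrt{6 + 9 \left(-5\right)} = \sqrt{6 - 45} = \sqrt{-39} = i \sqrt{39}$)
$\left(a{\left(3,M \right)} L\right)^{4} = \left(i \sqrt{39} \cdot 0\right)^{4} = 0^{4} = 0$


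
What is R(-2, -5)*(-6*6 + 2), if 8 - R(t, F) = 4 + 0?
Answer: -136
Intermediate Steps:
R(t, F) = 4 (R(t, F) = 8 - (4 + 0) = 8 - 1*4 = 8 - 4 = 4)
R(-2, -5)*(-6*6 + 2) = 4*(-6*6 + 2) = 4*(-36 + 2) = 4*(-34) = -136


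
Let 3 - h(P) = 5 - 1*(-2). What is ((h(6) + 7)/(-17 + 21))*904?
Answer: 678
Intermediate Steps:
h(P) = -4 (h(P) = 3 - (5 - 1*(-2)) = 3 - (5 + 2) = 3 - 1*7 = 3 - 7 = -4)
((h(6) + 7)/(-17 + 21))*904 = ((-4 + 7)/(-17 + 21))*904 = (3/4)*904 = 678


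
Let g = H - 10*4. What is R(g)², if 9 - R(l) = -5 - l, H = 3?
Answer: 529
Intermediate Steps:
g = -37 (g = 3 - 10*4 = 3 - 5*8 = 3 - 40 = -37)
R(l) = 14 + l (R(l) = 9 - (-5 - l) = 9 + (5 + l) = 14 + l)
R(g)² = (14 - 37)² = (-23)² = 529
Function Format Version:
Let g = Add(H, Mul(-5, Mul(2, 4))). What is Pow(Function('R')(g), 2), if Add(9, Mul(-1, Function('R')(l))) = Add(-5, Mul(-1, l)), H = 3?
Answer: 529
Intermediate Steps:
g = -37 (g = Add(3, Mul(-5, Mul(2, 4))) = Add(3, Mul(-5, 8)) = Add(3, -40) = -37)
Function('R')(l) = Add(14, l) (Function('R')(l) = Add(9, Mul(-1, Add(-5, Mul(-1, l)))) = Add(9, Add(5, l)) = Add(14, l))
Pow(Function('R')(g), 2) = Pow(Add(14, -37), 2) = Pow(-23, 2) = 529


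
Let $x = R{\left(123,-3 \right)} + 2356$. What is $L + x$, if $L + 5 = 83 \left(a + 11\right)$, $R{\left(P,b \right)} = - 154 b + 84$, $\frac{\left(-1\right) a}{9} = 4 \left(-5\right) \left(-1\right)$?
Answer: $-11130$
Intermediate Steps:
$a = -180$ ($a = - 9 \cdot 4 \left(-5\right) \left(-1\right) = - 9 \left(\left(-20\right) \left(-1\right)\right) = \left(-9\right) 20 = -180$)
$R{\left(P,b \right)} = 84 - 154 b$
$L = -14032$ ($L = -5 + 83 \left(-180 + 11\right) = -5 + 83 \left(-169\right) = -5 - 14027 = -14032$)
$x = 2902$ ($x = \left(84 - -462\right) + 2356 = \left(84 + 462\right) + 2356 = 546 + 2356 = 2902$)
$L + x = -14032 + 2902 = -11130$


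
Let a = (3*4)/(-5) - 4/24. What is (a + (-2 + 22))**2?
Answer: 273529/900 ≈ 303.92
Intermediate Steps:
a = -77/30 (a = 12*(-1/5) - 4*1/24 = -12/5 - 1/6 = -77/30 ≈ -2.5667)
(a + (-2 + 22))**2 = (-77/30 + (-2 + 22))**2 = (-77/30 + 20)**2 = (523/30)**2 = 273529/900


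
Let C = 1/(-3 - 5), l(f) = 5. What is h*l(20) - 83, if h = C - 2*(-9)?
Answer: 51/8 ≈ 6.3750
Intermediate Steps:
C = -1/8 (C = 1/(-8) = -1/8 ≈ -0.12500)
h = 143/8 (h = -1/8 - 2*(-9) = -1/8 + 18 = 143/8 ≈ 17.875)
h*l(20) - 83 = (143/8)*5 - 83 = 715/8 - 83 = 51/8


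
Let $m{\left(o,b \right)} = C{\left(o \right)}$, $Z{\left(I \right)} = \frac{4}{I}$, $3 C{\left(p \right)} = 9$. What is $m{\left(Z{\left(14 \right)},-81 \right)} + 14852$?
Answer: $14855$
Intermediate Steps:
$C{\left(p \right)} = 3$ ($C{\left(p \right)} = \frac{1}{3} \cdot 9 = 3$)
$m{\left(o,b \right)} = 3$
$m{\left(Z{\left(14 \right)},-81 \right)} + 14852 = 3 + 14852 = 14855$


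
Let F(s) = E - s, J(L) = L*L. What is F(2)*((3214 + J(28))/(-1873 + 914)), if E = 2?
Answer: 0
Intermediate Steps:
J(L) = L**2
F(s) = 2 - s
F(2)*((3214 + J(28))/(-1873 + 914)) = (2 - 1*2)*((3214 + 28**2)/(-1873 + 914)) = (2 - 2)*((3214 + 784)/(-959)) = 0*(3998*(-1/959)) = 0*(-3998/959) = 0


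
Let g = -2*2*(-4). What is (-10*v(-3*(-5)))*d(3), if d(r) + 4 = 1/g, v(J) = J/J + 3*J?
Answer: 7245/4 ≈ 1811.3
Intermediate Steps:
v(J) = 1 + 3*J
g = 16 (g = -4*(-4) = 16)
d(r) = -63/16 (d(r) = -4 + 1/16 = -63/16)
(-10*v(-3*(-5)))*d(3) = -10*(1 + 3*(-3*(-5)))*(-63/16) = -10*(1 + 3*15)*(-63/16) = -10*(1 + 45)*(-63/16) = -10*46*(-63/16) = -460*(-63/16) = 7245/4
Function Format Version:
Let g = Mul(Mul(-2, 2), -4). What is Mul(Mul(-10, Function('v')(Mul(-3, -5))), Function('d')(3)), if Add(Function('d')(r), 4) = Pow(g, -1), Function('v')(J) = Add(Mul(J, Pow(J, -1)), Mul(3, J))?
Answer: Rational(7245, 4) ≈ 1811.3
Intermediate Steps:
Function('v')(J) = Add(1, Mul(3, J))
g = 16 (g = Mul(-4, -4) = 16)
Function('d')(r) = Rational(-63, 16) (Function('d')(r) = Add(-4, Pow(16, -1)) = Add(-4, Rational(1, 16)) = Rational(-63, 16))
Mul(Mul(-10, Function('v')(Mul(-3, -5))), Function('d')(3)) = Mul(Mul(-10, Add(1, Mul(3, Mul(-3, -5)))), Rational(-63, 16)) = Mul(Mul(-10, Add(1, Mul(3, 15))), Rational(-63, 16)) = Mul(Mul(-10, Add(1, 45)), Rational(-63, 16)) = Mul(Mul(-10, 46), Rational(-63, 16)) = Mul(-460, Rational(-63, 16)) = Rational(7245, 4)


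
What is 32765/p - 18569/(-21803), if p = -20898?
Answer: -326320333/455639094 ≈ -0.71618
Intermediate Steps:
32765/p - 18569/(-21803) = 32765/(-20898) - 18569/(-21803) = 32765*(-1/20898) - 18569*(-1/21803) = -32765/20898 + 18569/21803 = -326320333/455639094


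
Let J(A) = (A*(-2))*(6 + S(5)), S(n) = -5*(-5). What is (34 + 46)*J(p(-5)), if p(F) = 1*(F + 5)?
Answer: 0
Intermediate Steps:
p(F) = 5 + F (p(F) = 1*(5 + F) = 5 + F)
S(n) = 25
J(A) = -62*A (J(A) = (A*(-2))*(6 + 25) = -2*A*31 = -62*A)
(34 + 46)*J(p(-5)) = (34 + 46)*(-62*(5 - 5)) = 80*(-62*0) = 80*0 = 0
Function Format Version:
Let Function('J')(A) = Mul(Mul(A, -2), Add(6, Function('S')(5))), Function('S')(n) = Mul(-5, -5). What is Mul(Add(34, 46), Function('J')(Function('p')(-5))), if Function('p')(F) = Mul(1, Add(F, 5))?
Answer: 0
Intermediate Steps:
Function('p')(F) = Add(5, F) (Function('p')(F) = Mul(1, Add(5, F)) = Add(5, F))
Function('S')(n) = 25
Function('J')(A) = Mul(-62, A) (Function('J')(A) = Mul(Mul(A, -2), Add(6, 25)) = Mul(Mul(-2, A), 31) = Mul(-62, A))
Mul(Add(34, 46), Function('J')(Function('p')(-5))) = Mul(Add(34, 46), Mul(-62, Add(5, -5))) = Mul(80, Mul(-62, 0)) = Mul(80, 0) = 0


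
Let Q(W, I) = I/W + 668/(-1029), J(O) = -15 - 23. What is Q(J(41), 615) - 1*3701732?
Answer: -144745782883/39102 ≈ -3.7017e+6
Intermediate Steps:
J(O) = -38
Q(W, I) = -668/1029 + I/W (Q(W, I) = I/W + 668*(-1/1029) = I/W - 668/1029 = -668/1029 + I/W)
Q(J(41), 615) - 1*3701732 = (-668/1029 + 615/(-38)) - 1*3701732 = (-668/1029 + 615*(-1/38)) - 3701732 = (-668/1029 - 615/38) - 3701732 = -658219/39102 - 3701732 = -144745782883/39102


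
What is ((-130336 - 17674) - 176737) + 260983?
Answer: -63764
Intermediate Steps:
((-130336 - 17674) - 176737) + 260983 = (-148010 - 176737) + 260983 = -324747 + 260983 = -63764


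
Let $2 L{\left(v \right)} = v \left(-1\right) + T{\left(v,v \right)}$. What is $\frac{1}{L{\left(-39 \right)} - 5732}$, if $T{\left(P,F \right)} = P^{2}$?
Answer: $- \frac{1}{4952} \approx -0.00020194$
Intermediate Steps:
$L{\left(v \right)} = \frac{v^{2}}{2} - \frac{v}{2}$ ($L{\left(v \right)} = \frac{v \left(-1\right) + v^{2}}{2} = \frac{- v + v^{2}}{2} = \frac{v^{2} - v}{2} = \frac{v^{2}}{2} - \frac{v}{2}$)
$\frac{1}{L{\left(-39 \right)} - 5732} = \frac{1}{\frac{1}{2} \left(-39\right) \left(-1 - 39\right) - 5732} = \frac{1}{\frac{1}{2} \left(-39\right) \left(-40\right) - 5732} = \frac{1}{780 - 5732} = \frac{1}{-4952} = - \frac{1}{4952}$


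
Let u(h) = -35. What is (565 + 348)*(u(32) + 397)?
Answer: 330506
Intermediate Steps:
(565 + 348)*(u(32) + 397) = (565 + 348)*(-35 + 397) = 913*362 = 330506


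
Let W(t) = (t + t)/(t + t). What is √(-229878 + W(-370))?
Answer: I*√229877 ≈ 479.46*I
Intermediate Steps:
W(t) = 1 (W(t) = (2*t)/((2*t)) = (2*t)*(1/(2*t)) = 1)
√(-229878 + W(-370)) = √(-229878 + 1) = √(-229877) = I*√229877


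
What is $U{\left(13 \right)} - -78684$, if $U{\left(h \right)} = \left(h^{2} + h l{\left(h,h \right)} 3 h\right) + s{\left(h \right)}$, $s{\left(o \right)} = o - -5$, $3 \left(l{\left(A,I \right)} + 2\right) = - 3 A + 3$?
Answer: $71773$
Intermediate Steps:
$l{\left(A,I \right)} = -1 - A$ ($l{\left(A,I \right)} = -2 + \frac{- 3 A + 3}{3} = -2 + \frac{3 - 3 A}{3} = -2 - \left(-1 + A\right) = -1 - A$)
$s{\left(o \right)} = 5 + o$ ($s{\left(o \right)} = o + 5 = 5 + o$)
$U{\left(h \right)} = 5 + h + h^{2} + 3 h^{2} \left(-1 - h\right)$ ($U{\left(h \right)} = \left(h^{2} + h \left(-1 - h\right) 3 h\right) + \left(5 + h\right) = \left(h^{2} + 3 h \left(-1 - h\right) h\right) + \left(5 + h\right) = \left(h^{2} + 3 h^{2} \left(-1 - h\right)\right) + \left(5 + h\right) = 5 + h + h^{2} + 3 h^{2} \left(-1 - h\right)$)
$U{\left(13 \right)} - -78684 = \left(5 + 13 - 3 \cdot 13^{3} - 2 \cdot 13^{2}\right) - -78684 = \left(5 + 13 - 6591 - 338\right) + 78684 = -6911 + 78684 = 71773$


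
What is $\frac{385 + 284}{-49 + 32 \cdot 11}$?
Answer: $\frac{223}{101} \approx 2.2079$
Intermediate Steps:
$\frac{385 + 284}{-49 + 32 \cdot 11} = \frac{669}{-49 + 352} = \frac{669}{303} = 669 \cdot \frac{1}{303} = \frac{223}{101}$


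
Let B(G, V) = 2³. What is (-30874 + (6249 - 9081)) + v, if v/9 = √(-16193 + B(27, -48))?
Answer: -33706 + 9*I*√16185 ≈ -33706.0 + 1145.0*I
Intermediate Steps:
B(G, V) = 8
v = 9*I*√16185 (v = 9*√(-16193 + 8) = 9*√(-16185) = 9*(I*√16185) = 9*I*√16185 ≈ 1145.0*I)
(-30874 + (6249 - 9081)) + v = (-30874 + (6249 - 9081)) + 9*I*√16185 = (-30874 - 2832) + 9*I*√16185 = -33706 + 9*I*√16185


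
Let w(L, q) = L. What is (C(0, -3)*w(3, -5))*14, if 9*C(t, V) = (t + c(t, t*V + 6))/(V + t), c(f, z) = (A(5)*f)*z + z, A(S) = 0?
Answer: -28/3 ≈ -9.3333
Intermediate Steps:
c(f, z) = z (c(f, z) = (0*f)*z + z = 0*z + z = 0 + z = z)
C(t, V) = (6 + t + V*t)/(9*(V + t)) (C(t, V) = ((t + (t*V + 6))/(V + t))/9 = ((t + (V*t + 6))/(V + t))/9 = ((t + (6 + V*t))/(V + t))/9 = ((6 + t + V*t)/(V + t))/9 = (6 + t + V*t)/(9*(V + t)))
(C(0, -3)*w(3, -5))*14 = (((6 + 0 - 3*0)/(9*(-3 + 0)))*3)*14 = (((⅑)*(6 + 0 + 0)/(-3))*3)*14 = (((⅑)*(-⅓)*6)*3)*14 = -2/9*3*14 = -⅔*14 = -28/3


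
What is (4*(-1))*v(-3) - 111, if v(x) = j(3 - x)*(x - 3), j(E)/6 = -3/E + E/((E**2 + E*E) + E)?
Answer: -2235/13 ≈ -171.92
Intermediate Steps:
j(E) = -18/E + 6*E/(E + 2*E**2) (j(E) = 6*(-3/E + E/((E**2 + E*E) + E)) = 6*(-3/E + E/((E**2 + E**2) + E)) = 6*(-3/E + E/(2*E**2 + E)) = 6*(-3/E + E/(E + 2*E**2)) = -18/E + 6*E/(E + 2*E**2))
v(x) = 6*(-18 + 5*x)*(-3 + x)/((3 - x)*(7 - 2*x)) (v(x) = (6*(-3 - 5*(3 - x))/((3 - x)*(1 + 2*(3 - x))))*(x - 3) = (6*(-3 + (-15 + 5*x))/((3 - x)*(1 + (6 - 2*x))))*(-3 + x) = (6*(-18 + 5*x)/((3 - x)*(7 - 2*x)))*(-3 + x) = 6*(-18 + 5*x)*(-3 + x)/((3 - x)*(7 - 2*x)))
(4*(-1))*v(-3) - 111 = (4*(-1))*(6*(-18 + 5*(-3))/(-7 + 2*(-3))) - 111 = -24*(-18 - 15)/(-7 - 6) - 111 = -24*(-33)/(-13) - 111 = -24*(-1)*(-33)/13 - 111 = -4*198/13 - 111 = -792/13 - 111 = -2235/13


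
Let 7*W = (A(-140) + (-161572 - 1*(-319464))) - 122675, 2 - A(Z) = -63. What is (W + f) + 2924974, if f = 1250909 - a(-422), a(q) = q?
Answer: 29269417/7 ≈ 4.1813e+6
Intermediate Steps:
A(Z) = 65 (A(Z) = 2 - 1*(-63) = 2 + 63 = 65)
f = 1251331 (f = 1250909 - 1*(-422) = 1250909 + 422 = 1251331)
W = 35282/7 (W = ((65 + (-161572 - 1*(-319464))) - 122675)/7 = ((65 + (-161572 + 319464)) - 122675)/7 = ((65 + 157892) - 122675)/7 = (157957 - 122675)/7 = (⅐)*35282 = 35282/7 ≈ 5040.3)
(W + f) + 2924974 = (35282/7 + 1251331) + 2924974 = 8794599/7 + 2924974 = 29269417/7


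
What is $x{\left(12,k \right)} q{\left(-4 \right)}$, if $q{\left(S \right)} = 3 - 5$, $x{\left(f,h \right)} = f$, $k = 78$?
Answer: $-24$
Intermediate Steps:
$q{\left(S \right)} = -2$ ($q{\left(S \right)} = 3 - 5 = -2$)
$x{\left(12,k \right)} q{\left(-4 \right)} = 12 \left(-2\right) = -24$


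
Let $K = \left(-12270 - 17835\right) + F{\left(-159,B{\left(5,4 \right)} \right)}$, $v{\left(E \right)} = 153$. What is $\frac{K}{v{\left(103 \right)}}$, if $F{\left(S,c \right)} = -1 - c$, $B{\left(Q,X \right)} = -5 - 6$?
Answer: $- \frac{30095}{153} \approx -196.7$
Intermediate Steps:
$B{\left(Q,X \right)} = -11$
$K = -30095$ ($K = \left(-12270 - 17835\right) - -10 = -30105 + \left(-1 + 11\right) = -30105 + 10 = -30095$)
$\frac{K}{v{\left(103 \right)}} = - \frac{30095}{153}$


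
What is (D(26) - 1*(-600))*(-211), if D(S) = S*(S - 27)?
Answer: -121114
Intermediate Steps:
D(S) = S*(-27 + S)
(D(26) - 1*(-600))*(-211) = (26*(-27 + 26) - 1*(-600))*(-211) = (26*(-1) + 600)*(-211) = (-26 + 600)*(-211) = 574*(-211) = -121114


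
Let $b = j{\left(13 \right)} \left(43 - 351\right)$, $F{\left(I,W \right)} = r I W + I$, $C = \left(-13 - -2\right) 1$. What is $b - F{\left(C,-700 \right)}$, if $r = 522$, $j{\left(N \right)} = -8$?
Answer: $-4016925$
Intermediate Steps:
$C = -11$ ($C = \left(-13 + \left(-1 + 3\right)\right) 1 = \left(-13 + 2\right) 1 = \left(-11\right) 1 = -11$)
$F{\left(I,W \right)} = I + 522 I W$ ($F{\left(I,W \right)} = 522 I W + I = I + 522 I W$)
$b = 2464$ ($b = - 8 \left(43 - 351\right) = \left(-8\right) \left(-308\right) = 2464$)
$b - F{\left(C,-700 \right)} = 2464 - - 11 \left(1 + 522 \left(-700\right)\right) = 2464 - - 11 \left(1 - 365400\right) = 2464 - \left(-11\right) \left(-365399\right) = 2464 - 4019389 = -4016925$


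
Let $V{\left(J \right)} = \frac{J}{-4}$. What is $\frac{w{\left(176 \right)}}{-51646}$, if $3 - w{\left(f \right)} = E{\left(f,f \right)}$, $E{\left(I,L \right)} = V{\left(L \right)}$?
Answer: $- \frac{47}{51646} \approx -0.00091004$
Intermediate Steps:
$V{\left(J \right)} = - \frac{J}{4}$ ($V{\left(J \right)} = J \left(- \frac{1}{4}\right) = - \frac{J}{4}$)
$E{\left(I,L \right)} = - \frac{L}{4}$
$w{\left(f \right)} = 3 + \frac{f}{4}$ ($w{\left(f \right)} = 3 - - \frac{f}{4} = 3 + \frac{f}{4}$)
$\frac{w{\left(176 \right)}}{-51646} = \frac{3 + \frac{1}{4} \cdot 176}{-51646} = \left(3 + 44\right) \left(- \frac{1}{51646}\right) = 47 \left(- \frac{1}{51646}\right) = - \frac{47}{51646}$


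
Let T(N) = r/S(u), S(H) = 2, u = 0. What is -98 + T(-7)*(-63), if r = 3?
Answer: -385/2 ≈ -192.50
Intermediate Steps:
T(N) = 3/2
-98 + T(-7)*(-63) = -98 + (3/2)*(-63) = -98 - 189/2 = -385/2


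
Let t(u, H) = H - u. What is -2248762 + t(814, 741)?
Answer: -2248835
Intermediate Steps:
-2248762 + t(814, 741) = -2248762 + (741 - 1*814) = -2248762 + (741 - 814) = -2248762 - 73 = -2248835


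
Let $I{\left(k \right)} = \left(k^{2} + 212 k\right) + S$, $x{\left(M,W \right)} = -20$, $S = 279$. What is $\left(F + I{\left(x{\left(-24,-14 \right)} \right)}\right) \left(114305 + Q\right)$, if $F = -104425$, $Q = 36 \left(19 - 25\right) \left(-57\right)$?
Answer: $-13672863362$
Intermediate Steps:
$I{\left(k \right)} = 279 + k^{2} + 212 k$ ($I{\left(k \right)} = \left(k^{2} + 212 k\right) + 279 = 279 + k^{2} + 212 k$)
$Q = 12312$ ($Q = 36 \left(-6\right) \left(-57\right) = \left(-216\right) \left(-57\right) = 12312$)
$\left(F + I{\left(x{\left(-24,-14 \right)} \right)}\right) \left(114305 + Q\right) = \left(-104425 + \left(279 + \left(-20\right)^{2} + 212 \left(-20\right)\right)\right) \left(114305 + 12312\right) = \left(-104425 + \left(279 + 400 - 4240\right)\right) 126617 = \left(-104425 - 3561\right) 126617 = \left(-107986\right) 126617 = -13672863362$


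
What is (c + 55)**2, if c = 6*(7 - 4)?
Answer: 5329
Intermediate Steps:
c = 18 (c = 6*3 = 18)
(c + 55)**2 = (18 + 55)**2 = 73**2 = 5329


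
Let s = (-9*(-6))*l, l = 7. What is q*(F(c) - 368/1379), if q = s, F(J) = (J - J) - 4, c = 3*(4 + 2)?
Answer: -317736/197 ≈ -1612.9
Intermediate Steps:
c = 18 (c = 3*6 = 18)
F(J) = -4 (F(J) = 0 - 4 = -4)
s = 378 (s = -9*(-6)*7 = 54*7 = 378)
q = 378
q*(F(c) - 368/1379) = 378*(-4 - 368/1379) = 378*(-5884/1379) = -317736/197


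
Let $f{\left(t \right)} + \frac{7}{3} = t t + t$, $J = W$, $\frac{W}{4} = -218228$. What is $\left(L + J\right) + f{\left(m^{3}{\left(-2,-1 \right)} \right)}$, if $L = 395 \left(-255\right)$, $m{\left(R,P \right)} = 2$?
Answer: $- \frac{2920702}{3} \approx -9.7357 \cdot 10^{5}$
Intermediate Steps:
$W = -872912$ ($W = 4 \left(-218228\right) = -872912$)
$L = -100725$
$J = -872912$
$f{\left(t \right)} = - \frac{7}{3} + t + t^{2}$ ($f{\left(t \right)} = - \frac{7}{3} + \left(t t + t\right) = - \frac{7}{3} + \left(t^{2} + t\right) = - \frac{7}{3} + \left(t + t^{2}\right) = - \frac{7}{3} + t + t^{2}$)
$\left(L + J\right) + f{\left(m^{3}{\left(-2,-1 \right)} \right)} = \left(-100725 - 872912\right) + \left(- \frac{7}{3} + 2^{3} + \left(2^{3}\right)^{2}\right) = -973637 + \left(- \frac{7}{3} + 8 + 8^{2}\right) = -973637 + \left(- \frac{7}{3} + 8 + 64\right) = -973637 + \frac{209}{3} = - \frac{2920702}{3}$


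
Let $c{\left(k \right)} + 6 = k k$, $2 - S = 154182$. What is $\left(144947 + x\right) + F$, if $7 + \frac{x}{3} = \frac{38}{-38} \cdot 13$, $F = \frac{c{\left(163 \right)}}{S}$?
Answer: $\frac{22338651097}{154180} \approx 1.4489 \cdot 10^{5}$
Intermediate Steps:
$S = -154180$ ($S = 2 - 154182 = -154180$)
$c{\left(k \right)} = -6 + k^{2}$ ($c{\left(k \right)} = -6 + k k = -6 + k^{2}$)
$F = - \frac{26563}{154180}$ ($F = \frac{-6 + 163^{2}}{-154180} = \left(-6 + 26569\right) \left(- \frac{1}{154180}\right) = 26563 \left(- \frac{1}{154180}\right) = - \frac{26563}{154180} \approx -0.17229$)
$x = -60$ ($x = -21 + 3 \frac{38}{-38} \cdot 13 = -21 + 3 \cdot 38 \left(- \frac{1}{38}\right) 13 = -21 + 3 \left(\left(-1\right) 13\right) = -21 + 3 \left(-13\right) = -21 - 39 = -60$)
$\left(144947 + x\right) + F = \left(144947 - 60\right) - \frac{26563}{154180} = 144887 - \frac{26563}{154180} = \frac{22338651097}{154180}$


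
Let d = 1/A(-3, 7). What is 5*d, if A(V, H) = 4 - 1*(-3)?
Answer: 5/7 ≈ 0.71429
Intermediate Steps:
A(V, H) = 7 (A(V, H) = 4 + 3 = 7)
d = ⅐ (d = 1/7 = ⅐ ≈ 0.14286)
5*d = 5*(⅐) = 5/7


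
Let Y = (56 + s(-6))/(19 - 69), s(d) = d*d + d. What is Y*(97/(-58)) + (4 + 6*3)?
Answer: 36071/1450 ≈ 24.877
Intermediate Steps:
s(d) = d + d² (s(d) = d² + d = d + d²)
Y = -43/25 (Y = (56 - 6*(1 - 6))/(19 - 69) = (56 - 6*(-5))/(-50) = (56 + 30)*(-1/50) = 86*(-1/50) = -43/25 ≈ -1.7200)
Y*(97/(-58)) + (4 + 6*3) = -4171/(25*(-58)) + (4 + 6*3) = -4171*(-1)/(25*58) + (4 + 18) = -43/25*(-97/58) + 22 = 4171/1450 + 22 = 36071/1450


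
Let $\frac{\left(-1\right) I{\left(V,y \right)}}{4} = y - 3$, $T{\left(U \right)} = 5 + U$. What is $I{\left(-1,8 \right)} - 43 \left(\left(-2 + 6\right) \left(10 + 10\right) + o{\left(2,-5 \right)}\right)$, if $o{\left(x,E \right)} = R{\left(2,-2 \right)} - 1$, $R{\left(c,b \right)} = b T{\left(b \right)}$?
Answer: $-3159$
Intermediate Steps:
$I{\left(V,y \right)} = 12 - 4 y$ ($I{\left(V,y \right)} = - 4 \left(y - 3\right) = - 4 \left(-3 + y\right) = 12 - 4 y$)
$R{\left(c,b \right)} = b \left(5 + b\right)$
$o{\left(x,E \right)} = -7$ ($o{\left(x,E \right)} = - 2 \left(5 - 2\right) - 1 = \left(-2\right) 3 - 1 = -6 - 1 = -7$)
$I{\left(-1,8 \right)} - 43 \left(\left(-2 + 6\right) \left(10 + 10\right) + o{\left(2,-5 \right)}\right) = \left(12 - 32\right) - 43 \left(\left(-2 + 6\right) \left(10 + 10\right) - 7\right) = \left(12 - 32\right) - 43 \left(4 \cdot 20 - 7\right) = -20 - 43 \left(80 - 7\right) = -20 - 3139 = -3159$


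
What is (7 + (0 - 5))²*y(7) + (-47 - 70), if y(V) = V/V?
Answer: -113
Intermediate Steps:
y(V) = 1
(7 + (0 - 5))²*y(7) + (-47 - 70) = (7 + (0 - 5))²*1 + (-47 - 70) = (7 - 5)²*1 - 117 = 2²*1 - 117 = 4*1 - 117 = 4 - 117 = -113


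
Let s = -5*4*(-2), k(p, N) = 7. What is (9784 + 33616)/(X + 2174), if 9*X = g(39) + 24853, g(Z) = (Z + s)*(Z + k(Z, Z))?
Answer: 390600/48053 ≈ 8.1285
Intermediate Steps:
s = 40 (s = -20*(-2) = 40)
g(Z) = (7 + Z)*(40 + Z) (g(Z) = (Z + 40)*(Z + 7) = (40 + Z)*(7 + Z) = (7 + Z)*(40 + Z))
X = 28487/9 (X = ((280 + 39² + 47*39) + 24853)/9 = ((280 + 1521 + 1833) + 24853)/9 = (3634 + 24853)/9 = (⅑)*28487 = 28487/9 ≈ 3165.2)
(9784 + 33616)/(X + 2174) = (9784 + 33616)/(28487/9 + 2174) = 43400/(48053/9) = 43400*(9/48053) = 390600/48053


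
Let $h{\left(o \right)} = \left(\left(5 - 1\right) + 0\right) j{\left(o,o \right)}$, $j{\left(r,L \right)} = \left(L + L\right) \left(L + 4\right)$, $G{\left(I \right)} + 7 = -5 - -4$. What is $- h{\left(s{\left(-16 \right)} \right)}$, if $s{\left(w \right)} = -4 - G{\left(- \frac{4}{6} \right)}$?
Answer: $-256$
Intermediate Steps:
$G{\left(I \right)} = -8$ ($G{\left(I \right)} = -7 - 1 = -8$)
$j{\left(r,L \right)} = 2 L \left(4 + L\right)$
$s{\left(w \right)} = 4$ ($s{\left(w \right)} = -4 - -8 = -4 + 8 = 4$)
$h{\left(o \right)} = 8 o \left(4 + o\right)$ ($h{\left(o \right)} = \left(\left(5 - 1\right) + 0\right) 2 o \left(4 + o\right) = \left(4 + 0\right) 2 o \left(4 + o\right) = 4 \cdot 2 o \left(4 + o\right) = 8 o \left(4 + o\right)$)
$- h{\left(s{\left(-16 \right)} \right)} = - 8 \cdot 4 \left(4 + 4\right) = - 8 \cdot 4 \cdot 8 = \left(-1\right) 256 = -256$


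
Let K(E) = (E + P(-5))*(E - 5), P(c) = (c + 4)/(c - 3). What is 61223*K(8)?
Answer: 11938485/8 ≈ 1.4923e+6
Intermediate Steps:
P(c) = (4 + c)/(-3 + c)
K(E) = (-5 + E)*(⅛ + E) (K(E) = (E + (4 - 5)/(-3 - 5))*(E - 5) = (E - 1/(-8))*(-5 + E) = (E - ⅛*(-1))*(-5 + E) = (E + ⅛)*(-5 + E) = (⅛ + E)*(-5 + E) = (-5 + E)*(⅛ + E))
61223*K(8) = 61223*(-5/8 + 8² - 39/8*8) = 61223*(-5/8 + 64 - 39) = 61223*(195/8) = 11938485/8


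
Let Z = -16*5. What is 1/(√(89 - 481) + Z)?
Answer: -10/849 - 7*I*√2/3396 ≈ -0.011779 - 0.002915*I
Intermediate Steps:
Z = -80
1/(√(89 - 481) + Z) = 1/(√(89 - 481) - 80) = 1/(√(-392) - 80) = 1/(14*I*√2 - 80) = 1/(-80 + 14*I*√2)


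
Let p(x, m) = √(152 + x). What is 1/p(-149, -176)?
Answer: √3/3 ≈ 0.57735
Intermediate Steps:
1/p(-149, -176) = 1/(√(152 - 149)) = 1/(√3) = √3/3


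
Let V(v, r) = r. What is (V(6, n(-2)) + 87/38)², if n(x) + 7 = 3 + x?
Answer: 19881/1444 ≈ 13.768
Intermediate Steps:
n(x) = -4 + x (n(x) = -7 + (3 + x) = -4 + x)
(V(6, n(-2)) + 87/38)² = ((-4 - 2) + 87/38)² = (-6 + 87*(1/38))² = (-6 + 87/38)² = (-141/38)² = 19881/1444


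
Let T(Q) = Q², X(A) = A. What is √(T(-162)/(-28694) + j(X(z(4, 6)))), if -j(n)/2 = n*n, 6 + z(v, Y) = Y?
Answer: 81*I*√28694/14347 ≈ 0.95636*I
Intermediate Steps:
z(v, Y) = -6 + Y
j(n) = -2*n² (j(n) = -2*n*n = -2*n²)
√(T(-162)/(-28694) + j(X(z(4, 6)))) = √((-162)²/(-28694) - 2*(-6 + 6)²) = √(26244*(-1/28694) - 2*0²) = √(-13122/14347 - 2*0) = √(-13122/14347 + 0) = √(-13122/14347) = 81*I*√28694/14347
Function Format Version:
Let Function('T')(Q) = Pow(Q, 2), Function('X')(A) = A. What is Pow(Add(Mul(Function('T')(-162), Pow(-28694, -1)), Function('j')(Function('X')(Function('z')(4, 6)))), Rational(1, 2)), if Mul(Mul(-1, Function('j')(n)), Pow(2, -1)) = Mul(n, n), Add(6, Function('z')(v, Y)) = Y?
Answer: Mul(Rational(81, 14347), I, Pow(28694, Rational(1, 2))) ≈ Mul(0.95636, I)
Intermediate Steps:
Function('z')(v, Y) = Add(-6, Y)
Function('j')(n) = Mul(-2, Pow(n, 2)) (Function('j')(n) = Mul(-2, Mul(n, n)) = Mul(-2, Pow(n, 2)))
Pow(Add(Mul(Function('T')(-162), Pow(-28694, -1)), Function('j')(Function('X')(Function('z')(4, 6)))), Rational(1, 2)) = Pow(Add(Mul(Pow(-162, 2), Pow(-28694, -1)), Mul(-2, Pow(Add(-6, 6), 2))), Rational(1, 2)) = Pow(Add(Mul(26244, Rational(-1, 28694)), Mul(-2, Pow(0, 2))), Rational(1, 2)) = Pow(Add(Rational(-13122, 14347), Mul(-2, 0)), Rational(1, 2)) = Pow(Add(Rational(-13122, 14347), 0), Rational(1, 2)) = Pow(Rational(-13122, 14347), Rational(1, 2)) = Mul(Rational(81, 14347), I, Pow(28694, Rational(1, 2)))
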